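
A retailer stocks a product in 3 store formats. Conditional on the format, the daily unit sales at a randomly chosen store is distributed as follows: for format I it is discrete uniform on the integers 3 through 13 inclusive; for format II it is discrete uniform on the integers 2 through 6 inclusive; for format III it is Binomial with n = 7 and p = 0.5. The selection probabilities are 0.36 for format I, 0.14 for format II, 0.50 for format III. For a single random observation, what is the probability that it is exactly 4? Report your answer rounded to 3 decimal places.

Conditional on each format, P(X = 4): I: 0.0909091; II: 0.2; III: 0.273438.
By total probability, P(X = 4) = 0.36·0.0909091 + 0.14·0.2 + 0.5·0.273438 = 0.197446.

0.197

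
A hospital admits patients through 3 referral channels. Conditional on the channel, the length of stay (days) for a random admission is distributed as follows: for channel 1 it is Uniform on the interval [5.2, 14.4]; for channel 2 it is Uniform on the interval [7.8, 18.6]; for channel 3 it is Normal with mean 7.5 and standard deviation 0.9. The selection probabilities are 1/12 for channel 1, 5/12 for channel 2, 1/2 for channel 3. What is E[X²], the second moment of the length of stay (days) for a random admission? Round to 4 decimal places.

For each component E[X²] = Var + (mean)², giving 1: 103.093; 2: 183.96; 3: 57.06.
Overall E[X²] = 0.0833333·103.093 + 0.416667·183.96 + 0.5·57.06 = 113.771.

113.7711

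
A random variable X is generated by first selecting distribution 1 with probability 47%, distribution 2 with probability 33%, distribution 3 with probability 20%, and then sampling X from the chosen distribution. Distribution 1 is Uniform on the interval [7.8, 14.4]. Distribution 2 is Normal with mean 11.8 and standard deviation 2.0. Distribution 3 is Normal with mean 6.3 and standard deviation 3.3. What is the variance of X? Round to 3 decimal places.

Per component, 1: μ=11.1, E[X²]=126.84; 2: μ=11.8, E[X²]=143.24; 3: μ=6.3, E[X²]=50.58.
E[X] = 0.47·11.1 + 0.33·11.8 + 0.2·6.3 = 10.371.
E[X²] = 0.47·126.84 + 0.33·143.24 + 0.2·50.58 = 117.
Var(X) = E[X²] − (E[X])² = 117 − 107.558 = 9.44236.

9.442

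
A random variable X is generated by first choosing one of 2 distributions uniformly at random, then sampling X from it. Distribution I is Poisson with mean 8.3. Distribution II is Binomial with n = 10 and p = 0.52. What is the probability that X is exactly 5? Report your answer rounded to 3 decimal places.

0.163

Conditional on each component, P(X = 5): I: 0.0815765; II: 0.244131.
By total probability, P(X = 5) = 0.5·0.0815765 + 0.5·0.244131 = 0.162854.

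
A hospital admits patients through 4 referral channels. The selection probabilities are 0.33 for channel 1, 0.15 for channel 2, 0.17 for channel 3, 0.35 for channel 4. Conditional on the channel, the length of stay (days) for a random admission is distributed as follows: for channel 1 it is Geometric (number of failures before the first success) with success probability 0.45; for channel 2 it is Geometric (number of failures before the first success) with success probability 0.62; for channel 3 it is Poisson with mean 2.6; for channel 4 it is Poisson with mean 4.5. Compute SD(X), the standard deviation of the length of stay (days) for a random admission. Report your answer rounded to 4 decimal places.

2.3529

Per component, 1: μ=1.22222, E[X²]=4.20988; 2: μ=0.612903, E[X²]=1.3642; 3: μ=2.6, E[X²]=9.36; 4: μ=4.5, E[X²]=24.75.
E[X] = 0.33·1.22222 + 0.15·0.612903 + 0.17·2.6 + 0.35·4.5 = 2.51227.
E[X²] = 0.33·4.20988 + 0.15·1.3642 + 0.17·9.36 + 0.35·24.75 = 11.8476.
Var(X) = E[X²] − (E[X])² = 11.8476 − 6.31149 = 5.5361.
SD(X) = √5.5361 = 2.35289.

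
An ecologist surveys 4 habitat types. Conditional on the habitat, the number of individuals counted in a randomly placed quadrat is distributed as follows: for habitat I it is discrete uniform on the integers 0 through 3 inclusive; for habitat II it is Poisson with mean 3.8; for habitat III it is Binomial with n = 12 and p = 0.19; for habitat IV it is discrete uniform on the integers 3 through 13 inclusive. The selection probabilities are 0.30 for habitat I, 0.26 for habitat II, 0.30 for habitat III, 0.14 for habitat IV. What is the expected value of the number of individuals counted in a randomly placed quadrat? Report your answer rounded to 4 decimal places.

Component means — I: 1.5; II: 3.8; III: 2.28; IV: 8.
E[X] = 0.3·1.5 + 0.26·3.8 + 0.3·2.28 + 0.14·8 = 3.242.

3.2420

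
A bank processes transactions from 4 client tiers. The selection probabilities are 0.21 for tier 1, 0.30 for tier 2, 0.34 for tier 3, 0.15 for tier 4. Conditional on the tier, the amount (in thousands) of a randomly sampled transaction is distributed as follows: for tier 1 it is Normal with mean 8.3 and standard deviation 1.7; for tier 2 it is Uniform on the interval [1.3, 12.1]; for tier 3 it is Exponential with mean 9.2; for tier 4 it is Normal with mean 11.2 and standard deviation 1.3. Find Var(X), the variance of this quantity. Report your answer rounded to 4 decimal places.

Per component, 1: μ=8.3, E[X²]=71.78; 2: μ=6.7, E[X²]=54.61; 3: μ=9.2, E[X²]=169.28; 4: μ=11.2, E[X²]=127.13.
E[X] = 0.21·8.3 + 0.3·6.7 + 0.34·9.2 + 0.15·11.2 = 8.561.
E[X²] = 0.21·71.78 + 0.3·54.61 + 0.34·169.28 + 0.15·127.13 = 108.081.
Var(X) = E[X²] − (E[X])² = 108.081 − 73.2907 = 34.7908.

34.7908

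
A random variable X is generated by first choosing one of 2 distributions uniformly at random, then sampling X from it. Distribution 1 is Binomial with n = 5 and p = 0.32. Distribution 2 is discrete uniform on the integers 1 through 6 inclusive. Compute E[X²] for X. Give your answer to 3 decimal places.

9.407

For each component E[X²] = Var + (mean)², giving 1: 3.648; 2: 15.1667.
Overall E[X²] = 0.5·3.648 + 0.5·15.1667 = 9.40733.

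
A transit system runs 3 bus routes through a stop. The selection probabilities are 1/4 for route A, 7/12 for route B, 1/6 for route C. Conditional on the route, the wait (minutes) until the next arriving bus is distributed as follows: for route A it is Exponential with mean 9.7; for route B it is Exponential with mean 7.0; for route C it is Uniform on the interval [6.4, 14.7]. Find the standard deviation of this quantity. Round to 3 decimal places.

Per component, A: μ=9.7, E[X²]=188.18; B: μ=7, E[X²]=98; C: μ=10.55, E[X²]=117.043.
E[X] = 0.25·9.7 + 0.583333·7 + 0.166667·10.55 = 8.26667.
E[X²] = 0.25·188.18 + 0.583333·98 + 0.166667·117.043 = 123.719.
Var(X) = E[X²] − (E[X])² = 123.719 − 68.3378 = 55.3811.
SD(X) = √55.3811 = 7.44185.

7.442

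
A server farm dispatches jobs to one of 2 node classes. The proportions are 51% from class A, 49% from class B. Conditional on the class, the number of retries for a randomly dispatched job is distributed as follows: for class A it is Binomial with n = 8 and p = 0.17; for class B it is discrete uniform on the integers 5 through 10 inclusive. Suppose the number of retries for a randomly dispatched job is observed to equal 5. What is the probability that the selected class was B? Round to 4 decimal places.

Likelihoods P(X=5 | ·): A: 0.00454639; B: 0.166667.
Posterior ∝ prior × likelihood. Numerator for B: 0.49·0.166667 = 0.0816667.
Normalizing constant: 0.51·0.00454639 + 0.49·0.166667 = 0.0839853.
P(B | observation) = 0.0816667 / 0.0839853 = 0.972392.

0.9724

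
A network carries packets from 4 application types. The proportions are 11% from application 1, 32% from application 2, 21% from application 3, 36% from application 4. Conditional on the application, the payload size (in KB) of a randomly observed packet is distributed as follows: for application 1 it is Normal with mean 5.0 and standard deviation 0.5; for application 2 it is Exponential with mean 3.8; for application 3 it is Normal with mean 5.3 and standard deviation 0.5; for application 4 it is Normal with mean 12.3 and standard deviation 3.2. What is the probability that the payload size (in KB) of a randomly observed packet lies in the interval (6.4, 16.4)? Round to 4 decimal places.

0.3706

Conditional on each application, P(6.4 < X < 16.4): 1: 0.00255513; 2: 0.172235; 3: 0.0139034; 4: 0.867337.
By total probability, P(6.4 < X < 16.4) = 0.11·0.00255513 + 0.32·0.172235 + 0.21·0.0139034 + 0.36·0.867337 = 0.370557.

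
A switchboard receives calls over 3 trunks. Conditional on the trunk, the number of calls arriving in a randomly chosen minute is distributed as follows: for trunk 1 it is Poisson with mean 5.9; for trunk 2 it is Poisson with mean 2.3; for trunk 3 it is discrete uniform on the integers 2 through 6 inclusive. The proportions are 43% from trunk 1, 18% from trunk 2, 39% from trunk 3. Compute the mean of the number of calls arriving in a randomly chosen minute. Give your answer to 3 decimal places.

4.511

Component means — 1: 5.9; 2: 2.3; 3: 4.
E[X] = 0.43·5.9 + 0.18·2.3 + 0.39·4 = 4.511.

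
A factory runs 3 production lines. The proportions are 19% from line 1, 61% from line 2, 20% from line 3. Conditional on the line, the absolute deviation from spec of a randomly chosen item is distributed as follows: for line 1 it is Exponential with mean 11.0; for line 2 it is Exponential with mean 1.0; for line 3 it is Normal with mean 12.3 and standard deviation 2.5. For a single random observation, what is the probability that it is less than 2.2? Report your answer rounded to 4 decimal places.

Conditional on each line, P(X < 2.2): 1: 0.181269; 2: 0.889197; 3: 2.67256e-05.
By total probability, P(X < 2.2) = 0.19·0.181269 + 0.61·0.889197 + 0.2·2.67256e-05 = 0.576857.

0.5769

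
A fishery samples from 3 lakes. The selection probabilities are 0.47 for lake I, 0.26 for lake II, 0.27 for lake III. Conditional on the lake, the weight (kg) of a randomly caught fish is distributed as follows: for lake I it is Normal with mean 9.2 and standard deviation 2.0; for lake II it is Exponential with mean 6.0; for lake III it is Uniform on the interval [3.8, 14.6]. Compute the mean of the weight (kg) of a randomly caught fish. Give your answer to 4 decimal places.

Component means — I: 9.2; II: 6; III: 9.2.
E[X] = 0.47·9.2 + 0.26·6 + 0.27·9.2 = 8.368.

8.3680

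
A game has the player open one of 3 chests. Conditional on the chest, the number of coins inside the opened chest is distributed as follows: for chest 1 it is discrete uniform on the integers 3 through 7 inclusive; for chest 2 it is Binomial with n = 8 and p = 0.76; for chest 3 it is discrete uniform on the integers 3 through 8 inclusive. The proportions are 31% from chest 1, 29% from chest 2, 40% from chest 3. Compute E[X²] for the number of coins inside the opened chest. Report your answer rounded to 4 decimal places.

For each component E[X²] = Var + (mean)², giving 1: 27; 2: 38.4256; 3: 33.1667.
Overall E[X²] = 0.31·27 + 0.29·38.4256 + 0.4·33.1667 = 32.7801.

32.7801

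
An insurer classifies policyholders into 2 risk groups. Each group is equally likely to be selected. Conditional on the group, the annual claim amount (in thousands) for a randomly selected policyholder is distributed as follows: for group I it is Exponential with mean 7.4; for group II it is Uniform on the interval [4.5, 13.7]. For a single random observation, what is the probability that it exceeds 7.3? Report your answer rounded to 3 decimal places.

0.534

Conditional on each group, P(X > 7.3): I: 0.372885; II: 0.695652.
By total probability, P(X > 7.3) = 0.5·0.372885 + 0.5·0.695652 = 0.534268.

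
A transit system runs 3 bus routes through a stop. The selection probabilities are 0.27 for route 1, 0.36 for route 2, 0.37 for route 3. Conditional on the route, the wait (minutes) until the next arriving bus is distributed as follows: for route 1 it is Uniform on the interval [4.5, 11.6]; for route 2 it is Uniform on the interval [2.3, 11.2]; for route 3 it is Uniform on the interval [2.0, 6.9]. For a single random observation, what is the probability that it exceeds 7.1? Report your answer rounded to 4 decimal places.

Conditional on each route, P(X > 7.1): 1: 0.633803; 2: 0.460674; 3: 0.
By total probability, P(X > 7.1) = 0.27·0.633803 + 0.36·0.460674 + 0.37·0 = 0.336969.

0.3370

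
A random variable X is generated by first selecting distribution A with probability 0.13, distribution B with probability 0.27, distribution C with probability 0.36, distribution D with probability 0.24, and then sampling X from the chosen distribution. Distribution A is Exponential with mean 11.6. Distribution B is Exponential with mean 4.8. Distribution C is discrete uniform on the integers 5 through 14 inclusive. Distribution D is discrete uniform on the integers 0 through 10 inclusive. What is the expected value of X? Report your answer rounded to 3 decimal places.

7.424

Component means — A: 11.6; B: 4.8; C: 9.5; D: 5.
E[X] = 0.13·11.6 + 0.27·4.8 + 0.36·9.5 + 0.24·5 = 7.424.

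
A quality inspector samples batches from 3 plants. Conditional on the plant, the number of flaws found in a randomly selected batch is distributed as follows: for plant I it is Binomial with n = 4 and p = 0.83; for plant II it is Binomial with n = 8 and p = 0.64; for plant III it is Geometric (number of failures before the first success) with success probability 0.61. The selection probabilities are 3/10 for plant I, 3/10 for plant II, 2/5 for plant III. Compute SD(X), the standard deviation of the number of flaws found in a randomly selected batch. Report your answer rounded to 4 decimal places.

2.1690

Per component, I: μ=3.32, E[X²]=11.5868; II: μ=5.12, E[X²]=28.0576; III: μ=0.639344, E[X²]=1.45687.
E[X] = 0.3·3.32 + 0.3·5.12 + 0.4·0.639344 = 2.78774.
E[X²] = 0.3·11.5868 + 0.3·28.0576 + 0.4·1.45687 = 12.4761.
Var(X) = E[X²] − (E[X])² = 12.4761 − 7.77148 = 4.70459.
SD(X) = √4.70459 = 2.16901.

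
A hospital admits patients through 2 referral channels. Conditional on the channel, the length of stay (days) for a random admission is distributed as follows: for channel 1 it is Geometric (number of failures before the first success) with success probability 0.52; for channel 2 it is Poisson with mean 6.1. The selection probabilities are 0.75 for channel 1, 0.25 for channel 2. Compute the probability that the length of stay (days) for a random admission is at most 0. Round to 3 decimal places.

0.391

Conditional on each channel, P(X ≤ 0): 1: 0.52; 2: 0.00224287.
By total probability, P(X ≤ 0) = 0.75·0.52 + 0.25·0.00224287 = 0.390561.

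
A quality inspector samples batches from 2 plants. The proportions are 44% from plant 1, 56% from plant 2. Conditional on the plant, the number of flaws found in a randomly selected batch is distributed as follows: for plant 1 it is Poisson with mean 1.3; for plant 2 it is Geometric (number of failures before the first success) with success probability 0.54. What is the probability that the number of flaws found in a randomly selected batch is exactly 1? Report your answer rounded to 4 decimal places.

Conditional on each plant, P(X = 1): 1: 0.354291; 2: 0.2484.
By total probability, P(X = 1) = 0.44·0.354291 + 0.56·0.2484 = 0.294992.

0.2950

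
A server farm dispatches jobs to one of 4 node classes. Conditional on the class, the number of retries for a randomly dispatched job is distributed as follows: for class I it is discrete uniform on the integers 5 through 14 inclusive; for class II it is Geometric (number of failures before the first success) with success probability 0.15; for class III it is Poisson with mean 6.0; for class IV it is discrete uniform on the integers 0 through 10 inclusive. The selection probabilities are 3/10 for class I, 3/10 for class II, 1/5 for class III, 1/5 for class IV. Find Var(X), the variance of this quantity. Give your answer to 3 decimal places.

20.354

Per component, I: μ=9.5, E[X²]=98.5; II: μ=5.66667, E[X²]=69.8889; III: μ=6, E[X²]=42; IV: μ=5, E[X²]=35.
E[X] = 0.3·9.5 + 0.3·5.66667 + 0.2·6 + 0.2·5 = 6.75.
E[X²] = 0.3·98.5 + 0.3·69.8889 + 0.2·42 + 0.2·35 = 65.9167.
Var(X) = E[X²] − (E[X])² = 65.9167 − 45.5625 = 20.3542.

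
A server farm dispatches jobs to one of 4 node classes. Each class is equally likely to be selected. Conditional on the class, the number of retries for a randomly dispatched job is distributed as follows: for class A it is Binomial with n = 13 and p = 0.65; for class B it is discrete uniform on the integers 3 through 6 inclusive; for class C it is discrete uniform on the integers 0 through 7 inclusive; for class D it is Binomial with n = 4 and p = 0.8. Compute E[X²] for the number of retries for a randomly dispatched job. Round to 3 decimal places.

31.060

For each component E[X²] = Var + (mean)², giving A: 74.36; B: 21.5; C: 17.5; D: 10.88.
Overall E[X²] = 0.25·74.36 + 0.25·21.5 + 0.25·17.5 + 0.25·10.88 = 31.06.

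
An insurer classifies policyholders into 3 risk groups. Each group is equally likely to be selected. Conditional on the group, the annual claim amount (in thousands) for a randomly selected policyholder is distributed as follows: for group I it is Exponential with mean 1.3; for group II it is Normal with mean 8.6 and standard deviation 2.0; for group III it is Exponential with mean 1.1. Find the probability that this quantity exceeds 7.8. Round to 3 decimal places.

Conditional on each group, P(X > 7.8): I: 0.00247875; II: 0.655422; III: 0.00083264.
By total probability, P(X > 7.8) = 0.333333·0.00247875 + 0.333333·0.655422 + 0.333333·0.00083264 = 0.219578.

0.220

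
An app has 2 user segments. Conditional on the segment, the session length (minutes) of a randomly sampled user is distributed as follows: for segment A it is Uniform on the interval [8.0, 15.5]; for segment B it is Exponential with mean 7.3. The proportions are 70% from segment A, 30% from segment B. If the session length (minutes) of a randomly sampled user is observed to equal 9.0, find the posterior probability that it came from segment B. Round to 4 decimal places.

Likelihoods f(9.0 | ·): A: 0.133333; B: 0.0399251.
Posterior ∝ prior × likelihood. Numerator for B: 0.3·0.0399251 = 0.0119775.
Normalizing constant: 0.7·0.133333 + 0.3·0.0399251 = 0.105311.
P(B | observation) = 0.0119775 / 0.105311 = 0.113735.

0.1137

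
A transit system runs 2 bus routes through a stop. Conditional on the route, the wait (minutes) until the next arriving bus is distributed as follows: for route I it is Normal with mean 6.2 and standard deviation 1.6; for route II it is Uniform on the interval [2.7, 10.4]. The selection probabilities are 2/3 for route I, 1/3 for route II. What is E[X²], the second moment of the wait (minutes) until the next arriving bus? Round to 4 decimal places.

For each component E[X²] = Var + (mean)², giving I: 41; II: 47.8433.
Overall E[X²] = 0.666667·41 + 0.333333·47.8433 = 43.2811.

43.2811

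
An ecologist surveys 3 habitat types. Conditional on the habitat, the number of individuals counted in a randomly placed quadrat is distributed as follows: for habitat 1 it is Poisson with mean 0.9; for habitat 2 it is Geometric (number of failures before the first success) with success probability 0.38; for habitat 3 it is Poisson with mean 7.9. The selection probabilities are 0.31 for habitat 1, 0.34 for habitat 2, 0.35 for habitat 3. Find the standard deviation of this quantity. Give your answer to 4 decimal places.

Per component, 1: μ=0.9, E[X²]=1.71; 2: μ=1.63158, E[X²]=6.95568; 3: μ=7.9, E[X²]=70.31.
E[X] = 0.31·0.9 + 0.34·1.63158 + 0.35·7.9 = 3.59874.
E[X²] = 0.31·1.71 + 0.34·6.95568 + 0.35·70.31 = 27.5035.
Var(X) = E[X²] − (E[X])² = 27.5035 − 12.9509 = 14.5526.
SD(X) = √14.5526 = 3.81479.

3.8148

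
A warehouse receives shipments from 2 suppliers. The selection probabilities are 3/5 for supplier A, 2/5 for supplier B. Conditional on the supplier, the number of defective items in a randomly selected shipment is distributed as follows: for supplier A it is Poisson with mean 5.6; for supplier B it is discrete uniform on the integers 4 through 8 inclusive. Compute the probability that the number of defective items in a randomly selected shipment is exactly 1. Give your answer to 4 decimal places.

Conditional on each supplier, P(X = 1): A: 0.020708; B: 0.
By total probability, P(X = 1) = 0.6·0.020708 + 0.4·0 = 0.0124248.

0.0124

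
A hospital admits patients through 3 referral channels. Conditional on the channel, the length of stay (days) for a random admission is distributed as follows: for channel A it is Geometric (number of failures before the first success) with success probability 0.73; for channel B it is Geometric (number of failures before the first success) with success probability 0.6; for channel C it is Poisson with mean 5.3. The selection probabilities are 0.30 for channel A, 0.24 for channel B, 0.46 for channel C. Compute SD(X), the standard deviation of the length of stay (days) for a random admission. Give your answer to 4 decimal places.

2.9304

Per component, A: μ=0.369863, E[X²]=0.64346; B: μ=0.666667, E[X²]=1.55556; C: μ=5.3, E[X²]=33.39.
E[X] = 0.3·0.369863 + 0.24·0.666667 + 0.46·5.3 = 2.70896.
E[X²] = 0.3·0.64346 + 0.24·1.55556 + 0.46·33.39 = 15.9258.
Var(X) = E[X²] − (E[X])² = 15.9258 − 7.33846 = 8.58731.
SD(X) = √8.58731 = 2.93041.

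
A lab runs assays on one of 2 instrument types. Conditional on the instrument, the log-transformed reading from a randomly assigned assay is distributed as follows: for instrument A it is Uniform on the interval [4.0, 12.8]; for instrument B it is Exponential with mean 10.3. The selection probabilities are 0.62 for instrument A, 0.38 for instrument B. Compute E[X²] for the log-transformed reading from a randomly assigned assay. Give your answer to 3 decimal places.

128.377

For each component E[X²] = Var + (mean)², giving A: 77.0133; B: 212.18.
Overall E[X²] = 0.62·77.0133 + 0.38·212.18 = 128.377.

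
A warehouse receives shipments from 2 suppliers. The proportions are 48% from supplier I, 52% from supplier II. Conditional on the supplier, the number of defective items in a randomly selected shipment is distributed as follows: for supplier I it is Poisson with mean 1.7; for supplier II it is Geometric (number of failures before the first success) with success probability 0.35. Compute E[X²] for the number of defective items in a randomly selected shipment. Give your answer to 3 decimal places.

6.756

For each component E[X²] = Var + (mean)², giving I: 4.59; II: 8.7551.
Overall E[X²] = 0.48·4.59 + 0.52·8.7551 = 6.75585.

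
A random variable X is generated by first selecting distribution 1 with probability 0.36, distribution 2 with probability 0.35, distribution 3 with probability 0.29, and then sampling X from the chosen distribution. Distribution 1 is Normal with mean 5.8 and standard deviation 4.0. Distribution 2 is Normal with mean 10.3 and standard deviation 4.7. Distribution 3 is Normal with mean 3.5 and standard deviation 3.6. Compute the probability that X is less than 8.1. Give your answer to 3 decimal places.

0.631

Conditional on each component, P(X < 8.1): 1: 0.717354; 2: 0.319862; 3: 0.899336.
By total probability, P(X < 8.1) = 0.36·0.717354 + 0.35·0.319862 + 0.29·0.899336 = 0.631007.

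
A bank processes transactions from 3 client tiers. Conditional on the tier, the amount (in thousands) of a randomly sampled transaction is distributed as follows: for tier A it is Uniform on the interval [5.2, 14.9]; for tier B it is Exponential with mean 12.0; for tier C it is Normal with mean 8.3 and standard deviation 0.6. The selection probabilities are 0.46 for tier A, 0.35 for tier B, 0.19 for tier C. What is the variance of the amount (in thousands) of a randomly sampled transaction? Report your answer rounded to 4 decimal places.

Per component, A: μ=10.05, E[X²]=108.843; B: μ=12, E[X²]=288; C: μ=8.3, E[X²]=69.25.
E[X] = 0.46·10.05 + 0.35·12 + 0.19·8.3 = 10.4.
E[X²] = 0.46·108.843 + 0.35·288 + 0.19·69.25 = 164.025.
Var(X) = E[X²] − (E[X])² = 164.025 − 108.16 = 55.8654.

55.8654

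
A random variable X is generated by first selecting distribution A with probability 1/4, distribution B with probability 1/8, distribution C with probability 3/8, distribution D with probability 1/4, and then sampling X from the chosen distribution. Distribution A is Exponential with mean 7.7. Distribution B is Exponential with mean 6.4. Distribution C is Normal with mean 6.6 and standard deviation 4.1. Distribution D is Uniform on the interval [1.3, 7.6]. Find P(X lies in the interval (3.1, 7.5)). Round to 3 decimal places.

Conditional on each component, P(3.1 < X < 7.5): A: 0.291021; B: 0.306297; C: 0.390227; D: 0.698413.
By total probability, P(3.1 < X < 7.5) = 0.25·0.291021 + 0.125·0.306297 + 0.375·0.390227 + 0.25·0.698413 = 0.431981.

0.432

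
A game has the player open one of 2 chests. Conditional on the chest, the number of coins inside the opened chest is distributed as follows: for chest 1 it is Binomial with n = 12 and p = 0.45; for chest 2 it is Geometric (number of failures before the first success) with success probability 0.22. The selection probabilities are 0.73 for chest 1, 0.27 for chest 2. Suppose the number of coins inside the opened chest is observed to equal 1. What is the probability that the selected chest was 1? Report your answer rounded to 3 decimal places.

Likelihoods P(X=1 | ·): 1: 0.00752287; 2: 0.1716.
Posterior ∝ prior × likelihood. Numerator for 1: 0.73·0.00752287 = 0.00549169.
Normalizing constant: 0.73·0.00752287 + 0.27·0.1716 = 0.0518237.
P(1 | observation) = 0.00549169 / 0.0518237 = 0.105969.

0.106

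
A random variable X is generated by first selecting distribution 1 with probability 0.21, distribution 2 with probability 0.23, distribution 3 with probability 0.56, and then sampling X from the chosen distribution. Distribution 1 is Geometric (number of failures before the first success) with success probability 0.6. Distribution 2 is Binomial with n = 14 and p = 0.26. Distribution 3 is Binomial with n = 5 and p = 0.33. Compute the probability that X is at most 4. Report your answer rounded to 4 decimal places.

Conditional on each component, P(X ≤ 4): 1: 0.98976; 2: 0.71162; 3: 0.996086.
By total probability, P(X ≤ 4) = 0.21·0.98976 + 0.23·0.71162 + 0.56·0.996086 = 0.929331.

0.9293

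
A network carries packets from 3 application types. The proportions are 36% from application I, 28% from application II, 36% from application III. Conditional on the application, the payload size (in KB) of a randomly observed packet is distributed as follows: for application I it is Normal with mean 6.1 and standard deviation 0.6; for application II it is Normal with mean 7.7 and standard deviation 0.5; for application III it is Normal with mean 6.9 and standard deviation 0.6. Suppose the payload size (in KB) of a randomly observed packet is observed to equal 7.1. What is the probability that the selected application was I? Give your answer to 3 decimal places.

0.151

Likelihoods f(7.1 | ·): I: 0.165795; II: 0.388372; III: 0.628972.
Posterior ∝ prior × likelihood. Numerator for I: 0.36·0.165795 = 0.0596863.
Normalizing constant: 0.36·0.165795 + 0.28·0.388372 + 0.36·0.628972 = 0.39486.
P(I | observation) = 0.0596863 / 0.39486 = 0.151158.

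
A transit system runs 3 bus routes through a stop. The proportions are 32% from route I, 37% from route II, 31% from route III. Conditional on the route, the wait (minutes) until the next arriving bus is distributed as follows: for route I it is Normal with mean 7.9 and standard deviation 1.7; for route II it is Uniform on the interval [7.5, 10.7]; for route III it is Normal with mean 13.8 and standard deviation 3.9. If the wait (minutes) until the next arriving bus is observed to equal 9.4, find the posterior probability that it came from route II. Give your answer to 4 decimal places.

Likelihoods f(9.4 | ·): I: 0.159002; II: 0.3125; III: 0.0541315.
Posterior ∝ prior × likelihood. Numerator for II: 0.37·0.3125 = 0.115625.
Normalizing constant: 0.32·0.159002 + 0.37·0.3125 + 0.31·0.0541315 = 0.183286.
P(II | observation) = 0.115625 / 0.183286 = 0.630844.

0.6308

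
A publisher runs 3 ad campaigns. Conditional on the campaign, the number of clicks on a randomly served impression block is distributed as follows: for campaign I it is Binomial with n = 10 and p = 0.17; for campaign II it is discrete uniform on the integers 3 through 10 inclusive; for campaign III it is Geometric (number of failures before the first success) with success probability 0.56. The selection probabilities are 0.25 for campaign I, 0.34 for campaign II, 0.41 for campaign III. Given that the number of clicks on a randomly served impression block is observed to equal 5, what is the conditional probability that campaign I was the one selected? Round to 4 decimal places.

Likelihoods P(X=5 | ·): I: 0.014094; II: 0.125; III: 0.00923531.
Posterior ∝ prior × likelihood. Numerator for I: 0.25·0.014094 = 0.00352351.
Normalizing constant: 0.25·0.014094 + 0.34·0.125 + 0.41·0.00923531 = 0.04981.
P(I | observation) = 0.00352351 / 0.04981 = 0.070739.

0.0707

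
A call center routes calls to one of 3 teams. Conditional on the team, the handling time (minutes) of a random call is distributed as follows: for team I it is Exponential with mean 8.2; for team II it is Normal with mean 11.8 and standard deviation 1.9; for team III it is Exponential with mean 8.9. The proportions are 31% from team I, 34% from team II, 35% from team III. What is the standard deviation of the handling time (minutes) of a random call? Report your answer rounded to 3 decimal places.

7.226

Per component, I: μ=8.2, E[X²]=134.48; II: μ=11.8, E[X²]=142.85; III: μ=8.9, E[X²]=158.42.
E[X] = 0.31·8.2 + 0.34·11.8 + 0.35·8.9 = 9.669.
E[X²] = 0.31·134.48 + 0.34·142.85 + 0.35·158.42 = 145.705.
Var(X) = E[X²] − (E[X])² = 145.705 − 93.4896 = 52.2152.
SD(X) = √52.2152 = 7.22601.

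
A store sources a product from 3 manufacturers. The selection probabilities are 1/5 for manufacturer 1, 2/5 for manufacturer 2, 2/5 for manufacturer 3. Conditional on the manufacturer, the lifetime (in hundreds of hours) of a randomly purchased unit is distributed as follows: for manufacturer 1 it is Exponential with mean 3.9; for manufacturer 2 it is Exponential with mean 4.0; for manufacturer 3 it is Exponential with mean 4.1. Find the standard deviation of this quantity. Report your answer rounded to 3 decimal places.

Per component, 1: μ=3.9, E[X²]=30.42; 2: μ=4, E[X²]=32; 3: μ=4.1, E[X²]=33.62.
E[X] = 0.2·3.9 + 0.4·4 + 0.4·4.1 = 4.02.
E[X²] = 0.2·30.42 + 0.4·32 + 0.4·33.62 = 32.332.
Var(X) = E[X²] − (E[X])² = 32.332 − 16.1604 = 16.1716.
SD(X) = √16.1716 = 4.02139.

4.021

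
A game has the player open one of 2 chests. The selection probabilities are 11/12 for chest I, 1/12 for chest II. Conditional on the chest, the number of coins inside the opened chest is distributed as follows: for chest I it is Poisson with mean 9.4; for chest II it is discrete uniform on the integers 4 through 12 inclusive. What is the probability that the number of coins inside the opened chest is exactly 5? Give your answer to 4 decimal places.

0.0556

Conditional on each chest, P(X = 5): I: 0.0505929; II: 0.111111.
By total probability, P(X = 5) = 0.916667·0.0505929 + 0.0833333·0.111111 = 0.0556361.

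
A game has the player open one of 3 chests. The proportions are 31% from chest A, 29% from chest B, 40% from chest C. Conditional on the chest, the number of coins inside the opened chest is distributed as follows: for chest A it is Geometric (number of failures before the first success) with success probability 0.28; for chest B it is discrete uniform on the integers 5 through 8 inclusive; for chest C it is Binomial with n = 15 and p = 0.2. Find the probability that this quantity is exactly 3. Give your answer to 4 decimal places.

Conditional on each chest, P(X = 3): A: 0.104509; B: 0; C: 0.250139.
By total probability, P(X = 3) = 0.31·0.104509 + 0.29·0 + 0.4·0.250139 = 0.132453.

0.1325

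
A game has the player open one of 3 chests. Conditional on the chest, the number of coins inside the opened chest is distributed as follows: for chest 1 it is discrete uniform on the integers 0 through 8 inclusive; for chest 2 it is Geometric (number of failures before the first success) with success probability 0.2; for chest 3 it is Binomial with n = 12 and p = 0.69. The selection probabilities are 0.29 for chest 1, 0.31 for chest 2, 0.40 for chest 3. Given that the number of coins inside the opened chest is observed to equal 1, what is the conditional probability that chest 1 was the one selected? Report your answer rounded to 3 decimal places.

0.394

Likelihoods P(X=1 | ·): 1: 0.111111; 2: 0.16; 3: 2.10382e-05.
Posterior ∝ prior × likelihood. Numerator for 1: 0.29·0.111111 = 0.0322222.
Normalizing constant: 0.29·0.111111 + 0.31·0.16 + 0.4·2.10382e-05 = 0.0818306.
P(1 | observation) = 0.0322222 / 0.0818306 = 0.393767.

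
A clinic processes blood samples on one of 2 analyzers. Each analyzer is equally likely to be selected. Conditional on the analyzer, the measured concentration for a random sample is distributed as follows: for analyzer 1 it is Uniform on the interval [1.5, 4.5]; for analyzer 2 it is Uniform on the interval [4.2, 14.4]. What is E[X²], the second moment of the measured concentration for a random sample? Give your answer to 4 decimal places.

For each component E[X²] = Var + (mean)², giving 1: 9.75; 2: 95.16.
Overall E[X²] = 0.5·9.75 + 0.5·95.16 = 52.455.

52.4550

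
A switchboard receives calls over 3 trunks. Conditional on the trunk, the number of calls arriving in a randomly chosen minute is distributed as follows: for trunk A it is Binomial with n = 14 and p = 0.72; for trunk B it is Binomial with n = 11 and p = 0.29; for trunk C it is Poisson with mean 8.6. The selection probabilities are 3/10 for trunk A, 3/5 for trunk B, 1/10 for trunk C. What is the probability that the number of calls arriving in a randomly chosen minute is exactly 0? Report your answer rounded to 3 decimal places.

0.014

Conditional on each trunk, P(X = 0): A: 1.82059e-08; B: 0.0231122; C: 0.000184106.
By total probability, P(X = 0) = 0.3·1.82059e-08 + 0.6·0.0231122 + 0.1·0.000184106 = 0.0138858.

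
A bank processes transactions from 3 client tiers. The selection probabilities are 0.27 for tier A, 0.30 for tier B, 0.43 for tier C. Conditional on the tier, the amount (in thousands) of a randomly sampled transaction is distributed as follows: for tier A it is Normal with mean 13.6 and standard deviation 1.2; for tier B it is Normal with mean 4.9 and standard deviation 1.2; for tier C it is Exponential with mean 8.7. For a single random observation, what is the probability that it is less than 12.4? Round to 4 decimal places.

0.6694

Conditional on each tier, P(X < 12.4): A: 0.158655; B: 1; C: 0.759561.
By total probability, P(X < 12.4) = 0.27·0.158655 + 0.3·1 + 0.43·0.759561 = 0.669448.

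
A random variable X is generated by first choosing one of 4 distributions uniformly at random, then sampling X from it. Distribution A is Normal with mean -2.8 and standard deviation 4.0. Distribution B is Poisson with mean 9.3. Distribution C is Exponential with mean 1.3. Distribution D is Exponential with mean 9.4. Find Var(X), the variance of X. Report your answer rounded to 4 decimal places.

Per component, A: μ=-2.8, E[X²]=23.84; B: μ=9.3, E[X²]=95.79; C: μ=1.3, E[X²]=3.38; D: μ=9.4, E[X²]=176.72.
E[X] = 0.25·-2.8 + 0.25·9.3 + 0.25·1.3 + 0.25·9.4 = 4.3.
E[X²] = 0.25·23.84 + 0.25·95.79 + 0.25·3.38 + 0.25·176.72 = 74.9325.
Var(X) = E[X²] − (E[X])² = 74.9325 − 18.49 = 56.4425.

56.4425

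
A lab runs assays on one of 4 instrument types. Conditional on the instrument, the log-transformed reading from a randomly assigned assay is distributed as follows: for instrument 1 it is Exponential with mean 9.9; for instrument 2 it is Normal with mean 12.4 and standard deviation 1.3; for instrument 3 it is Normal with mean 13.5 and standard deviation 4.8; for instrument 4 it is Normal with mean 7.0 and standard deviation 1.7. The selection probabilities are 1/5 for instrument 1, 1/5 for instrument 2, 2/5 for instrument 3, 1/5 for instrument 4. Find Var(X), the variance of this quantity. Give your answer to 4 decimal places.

36.0004

Per component, 1: μ=9.9, E[X²]=196.02; 2: μ=12.4, E[X²]=155.45; 3: μ=13.5, E[X²]=205.29; 4: μ=7, E[X²]=51.89.
E[X] = 0.2·9.9 + 0.2·12.4 + 0.4·13.5 + 0.2·7 = 11.26.
E[X²] = 0.2·196.02 + 0.2·155.45 + 0.4·205.29 + 0.2·51.89 = 162.788.
Var(X) = E[X²] − (E[X])² = 162.788 − 126.788 = 36.0004.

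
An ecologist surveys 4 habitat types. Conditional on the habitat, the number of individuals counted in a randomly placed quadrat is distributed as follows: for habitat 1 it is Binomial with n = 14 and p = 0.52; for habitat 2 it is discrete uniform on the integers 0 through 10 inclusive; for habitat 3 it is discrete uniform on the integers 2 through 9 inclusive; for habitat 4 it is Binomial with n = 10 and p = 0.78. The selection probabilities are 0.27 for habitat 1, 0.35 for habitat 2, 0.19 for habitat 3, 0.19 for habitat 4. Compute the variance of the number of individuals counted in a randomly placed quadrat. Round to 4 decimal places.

7.1636

Per component, 1: μ=7.28, E[X²]=56.4928; 2: μ=5, E[X²]=35; 3: μ=5.5, E[X²]=35.5; 4: μ=7.8, E[X²]=62.556.
E[X] = 0.27·7.28 + 0.35·5 + 0.19·5.5 + 0.19·7.8 = 6.2426.
E[X²] = 0.27·56.4928 + 0.35·35 + 0.19·35.5 + 0.19·62.556 = 46.1337.
Var(X) = E[X²] − (E[X])² = 46.1337 − 38.9701 = 7.16364.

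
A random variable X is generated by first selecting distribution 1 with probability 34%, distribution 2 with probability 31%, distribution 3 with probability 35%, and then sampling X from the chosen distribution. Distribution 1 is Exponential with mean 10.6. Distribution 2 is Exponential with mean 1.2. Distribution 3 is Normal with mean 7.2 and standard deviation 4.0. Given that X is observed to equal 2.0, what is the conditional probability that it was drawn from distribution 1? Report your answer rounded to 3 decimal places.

Likelihoods f(2.0 | ·): 1: 0.0781181; 2: 0.157396; 3: 0.0428421.
Posterior ∝ prior × likelihood. Numerator for 1: 0.34·0.0781181 = 0.0265602.
Normalizing constant: 0.34·0.0781181 + 0.31·0.157396 + 0.35·0.0428421 = 0.0903478.
P(1 | observation) = 0.0265602 / 0.0903478 = 0.293977.

0.294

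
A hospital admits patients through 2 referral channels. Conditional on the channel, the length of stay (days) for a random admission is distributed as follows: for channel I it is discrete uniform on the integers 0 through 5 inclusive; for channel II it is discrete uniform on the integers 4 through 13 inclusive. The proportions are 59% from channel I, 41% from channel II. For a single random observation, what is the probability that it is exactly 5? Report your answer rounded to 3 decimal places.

Conditional on each channel, P(X = 5): I: 0.166667; II: 0.1.
By total probability, P(X = 5) = 0.59·0.166667 + 0.41·0.1 = 0.139333.

0.139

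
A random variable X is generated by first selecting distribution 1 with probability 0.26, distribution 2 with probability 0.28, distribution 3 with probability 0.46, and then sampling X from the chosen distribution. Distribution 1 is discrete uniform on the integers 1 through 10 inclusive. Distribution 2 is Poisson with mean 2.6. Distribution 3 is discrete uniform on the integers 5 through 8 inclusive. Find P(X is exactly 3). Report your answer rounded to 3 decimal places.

0.087

Conditional on each component, P(X = 3): 1: 0.1; 2: 0.217572; 3: 0.
By total probability, P(X = 3) = 0.26·0.1 + 0.28·0.217572 + 0.46·0 = 0.0869202.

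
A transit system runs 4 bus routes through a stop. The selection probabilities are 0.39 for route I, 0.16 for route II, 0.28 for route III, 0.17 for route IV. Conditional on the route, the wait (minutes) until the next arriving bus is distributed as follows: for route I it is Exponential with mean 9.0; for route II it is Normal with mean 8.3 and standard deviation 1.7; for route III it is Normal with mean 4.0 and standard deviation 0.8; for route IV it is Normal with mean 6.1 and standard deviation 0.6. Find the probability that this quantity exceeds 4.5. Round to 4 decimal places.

Conditional on each route, P(X > 4.5): I: 0.606531; II: 0.987301; III: 0.265986; IV: 0.99617.
By total probability, P(X > 4.5) = 0.39·0.606531 + 0.16·0.987301 + 0.28·0.265986 + 0.17·0.99617 = 0.63834.

0.6383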